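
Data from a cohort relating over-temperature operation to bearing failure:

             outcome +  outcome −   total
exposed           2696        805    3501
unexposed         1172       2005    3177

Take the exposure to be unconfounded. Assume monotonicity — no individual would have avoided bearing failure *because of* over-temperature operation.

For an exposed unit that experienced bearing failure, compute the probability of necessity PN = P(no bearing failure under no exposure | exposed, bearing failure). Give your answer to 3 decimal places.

PN ≈ 0.521

p₁ = P(outcome | exposed) = 2696/3501 = 0.77007
p₀ = P(outcome | unexposed) = 1172/3177 = 0.3689
Under exogeneity and monotonicity, PN = (p₁ − p₀)/p₁.
PN = (0.77007 − 0.3689) / 0.77007 ≈ 0.5209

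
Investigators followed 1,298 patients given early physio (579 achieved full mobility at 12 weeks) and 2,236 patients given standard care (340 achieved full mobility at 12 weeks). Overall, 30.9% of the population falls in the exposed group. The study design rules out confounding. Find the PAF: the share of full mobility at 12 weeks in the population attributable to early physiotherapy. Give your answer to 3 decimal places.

p₁ = P(outcome | exposed) = 579/1298 = 0.44607
p₀ = P(outcome | unexposed) = 340/2236 = 0.15206
Overall risk P(Y=1) = π·p₁ + (1−π)·p₀ = 0.309×0.44607 + 0.691×0.15206 = 0.24291.
Under exogeneity, PAF = [P(Y=1) − p₀] / P(Y=1).
PAF = (0.24291 − 0.15206) / 0.24291 ≈ 0.3740

PAF ≈ 0.374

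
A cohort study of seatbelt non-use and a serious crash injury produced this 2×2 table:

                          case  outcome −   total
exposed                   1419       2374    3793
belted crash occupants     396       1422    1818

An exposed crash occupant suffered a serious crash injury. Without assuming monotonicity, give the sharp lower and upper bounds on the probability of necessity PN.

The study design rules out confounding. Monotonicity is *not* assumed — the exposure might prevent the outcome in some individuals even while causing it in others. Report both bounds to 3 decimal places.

p₁ = P(outcome | exposed) = 1419/3793 = 0.37411
p₀ = P(outcome | unexposed) = 396/1818 = 0.21782
Under exogeneity alone the bounds on PN are max{0,(p₁−p₀)/p₁} ≤ PN ≤ min{1,(1−p₀)/p₁}.
  lower = (p₁ − p₀)/p₁ = 0.15629 / 0.37411 ≈ 0.4178
  upper = min{1, (1 − p₀)/p₁} = 0.78218 / 0.37411 ≈ 2.0908 → capped at 1

0.418 ≤ PN ≤ 1.000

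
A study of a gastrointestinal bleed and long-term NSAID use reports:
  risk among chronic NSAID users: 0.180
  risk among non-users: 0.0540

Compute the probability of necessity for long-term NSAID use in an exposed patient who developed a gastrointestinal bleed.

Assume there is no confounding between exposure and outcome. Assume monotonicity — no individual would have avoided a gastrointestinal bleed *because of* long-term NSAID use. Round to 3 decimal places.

PN ≈ 0.700

Let p₁ = 0.18, p₀ = 0.054.
Under exogeneity and monotonicity, PN = (p₁ − p₀) / p₁.
PN = (0.18 − 0.054) / 0.18 = 0.126 / 0.18 ≈ 0.7000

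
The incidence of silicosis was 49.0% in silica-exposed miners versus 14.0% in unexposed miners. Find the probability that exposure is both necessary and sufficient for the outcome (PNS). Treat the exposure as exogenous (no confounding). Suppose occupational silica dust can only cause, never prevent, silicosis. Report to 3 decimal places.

p₁ = 0.49, p₀ = 0.14.
Under exogeneity and monotonicity, PNS = p₁ − p₀.
PNS = 0.49 − 0.14 = 0.35

PNS ≈ 0.350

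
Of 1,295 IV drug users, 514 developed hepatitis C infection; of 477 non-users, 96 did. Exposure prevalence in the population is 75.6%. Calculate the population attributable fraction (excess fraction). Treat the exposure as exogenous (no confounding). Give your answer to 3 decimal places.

p₁ = P(outcome | exposed) = 514/1295 = 0.39691
p₀ = P(outcome | unexposed) = 96/477 = 0.20126
Overall risk P(Y=1) = π·p₁ + (1−π)·p₀ = 0.756×0.39691 + 0.244×0.20126 = 0.34917.
Under exogeneity, PAF = [P(Y=1) − p₀] / P(Y=1).
PAF = (0.34917 − 0.20126) / 0.34917 ≈ 0.4236

PAF ≈ 0.424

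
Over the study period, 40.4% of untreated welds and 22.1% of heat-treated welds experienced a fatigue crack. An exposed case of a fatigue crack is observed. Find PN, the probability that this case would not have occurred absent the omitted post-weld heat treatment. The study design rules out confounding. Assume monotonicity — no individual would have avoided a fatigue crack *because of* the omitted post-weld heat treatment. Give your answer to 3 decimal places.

PN ≈ 0.453

p₁ = 0.404, p₀ = 0.221.
Under exogeneity and monotonicity, PN = (p₁ − p₀) / p₁.
PN = (0.404 − 0.221) / 0.404 = 0.183 / 0.404 ≈ 0.4530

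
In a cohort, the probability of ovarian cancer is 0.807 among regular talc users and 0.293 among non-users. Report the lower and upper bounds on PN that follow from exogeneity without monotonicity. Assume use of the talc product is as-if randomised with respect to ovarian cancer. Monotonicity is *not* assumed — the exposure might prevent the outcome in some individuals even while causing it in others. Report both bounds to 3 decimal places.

Let p₁ = 0.807, p₀ = 0.293.
Under exogeneity alone the bounds on PN are max{0,(p₁−p₀)/p₁} ≤ PN ≤ min{1,(1−p₀)/p₁}.
  lower = (p₁ − p₀)/p₁ = 0.514 / 0.807 ≈ 0.6369
  upper = min{1, (1 − p₀)/p₁} = 0.707 / 0.807 ≈ 0.8761

0.637 ≤ PN ≤ 0.876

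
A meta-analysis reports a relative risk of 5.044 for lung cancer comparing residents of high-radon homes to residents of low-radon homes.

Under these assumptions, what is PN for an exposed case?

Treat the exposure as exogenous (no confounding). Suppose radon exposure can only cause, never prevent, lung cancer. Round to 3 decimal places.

Under exogeneity and monotonicity, PN = (RR − 1) / RR = 1 − 1/RR.
PN = (5.044 − 1) / 5.044 = 4.044 / 5.044 ≈ 0.8017

PN ≈ 0.802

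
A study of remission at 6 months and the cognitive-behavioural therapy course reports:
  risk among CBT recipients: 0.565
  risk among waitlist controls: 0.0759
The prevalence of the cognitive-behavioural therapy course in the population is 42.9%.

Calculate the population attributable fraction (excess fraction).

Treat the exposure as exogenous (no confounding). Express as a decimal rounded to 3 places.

PAF ≈ 0.734

Let p₁ = 0.565, p₀ = 0.0759.
Overall risk P(Y=1) = π·p₁ + (1−π)·p₀ = 0.429×0.565 + 0.571×0.0759 = 0.28572.
Under exogeneity, PAF = [P(Y=1) − p₀] / P(Y=1).
PAF = (0.28572 − 0.0759) / 0.28572 ≈ 0.7344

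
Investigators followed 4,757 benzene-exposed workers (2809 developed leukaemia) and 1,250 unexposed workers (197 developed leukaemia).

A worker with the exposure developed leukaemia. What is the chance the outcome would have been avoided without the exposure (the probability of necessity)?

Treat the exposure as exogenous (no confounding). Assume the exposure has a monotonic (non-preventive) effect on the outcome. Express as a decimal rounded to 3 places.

PN ≈ 0.733

p₁ = P(outcome | exposed) = 2809/4757 = 0.5905
p₀ = P(outcome | unexposed) = 197/1250 = 0.1576
Under exogeneity and monotonicity, PN = (p₁ − p₀) / p₁.
PN = (0.5905 − 0.1576) / 0.5905 = 0.4329 / 0.5905 ≈ 0.7331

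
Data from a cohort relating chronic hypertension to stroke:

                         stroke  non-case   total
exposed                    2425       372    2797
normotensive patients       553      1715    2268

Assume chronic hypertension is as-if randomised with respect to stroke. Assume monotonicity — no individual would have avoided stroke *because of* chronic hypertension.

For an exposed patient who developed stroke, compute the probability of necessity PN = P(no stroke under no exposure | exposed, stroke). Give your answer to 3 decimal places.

p₁ = P(outcome | exposed) = 2425/2797 = 0.867
p₀ = P(outcome | unexposed) = 553/2268 = 0.24383
Under exogeneity and monotonicity, PN = (p₁ − p₀)/p₁.
PN = (0.867 − 0.24383) / 0.867 ≈ 0.7188

PN ≈ 0.719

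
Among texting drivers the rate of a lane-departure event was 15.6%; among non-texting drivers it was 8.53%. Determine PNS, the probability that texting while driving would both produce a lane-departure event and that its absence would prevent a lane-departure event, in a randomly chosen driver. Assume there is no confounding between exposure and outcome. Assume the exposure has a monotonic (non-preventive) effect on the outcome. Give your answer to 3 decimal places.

p₁ = 0.156, p₀ = 0.0853.
Under exogeneity and monotonicity, PNS = p₁ − p₀.
PNS = 0.156 − 0.0853 = 0.0707

PNS ≈ 0.071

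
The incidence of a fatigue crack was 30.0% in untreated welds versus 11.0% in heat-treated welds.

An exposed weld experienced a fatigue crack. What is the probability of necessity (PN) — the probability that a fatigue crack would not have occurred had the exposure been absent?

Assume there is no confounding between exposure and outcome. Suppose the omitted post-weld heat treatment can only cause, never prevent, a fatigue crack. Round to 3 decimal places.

p₁ = 0.3, p₀ = 0.11.
Under exogeneity and monotonicity, PN = (p₁ − p₀) / p₁.
PN = (0.3 − 0.11) / 0.3 = 0.19 / 0.3 ≈ 0.6333

PN ≈ 0.633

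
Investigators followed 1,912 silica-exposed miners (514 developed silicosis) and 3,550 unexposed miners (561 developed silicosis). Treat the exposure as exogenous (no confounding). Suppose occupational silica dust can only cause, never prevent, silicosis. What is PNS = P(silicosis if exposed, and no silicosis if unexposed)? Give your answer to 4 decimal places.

p₁ = P(outcome | exposed) = 514/1912 = 0.26883
p₀ = P(outcome | unexposed) = 561/3550 = 0.15803
Under exogeneity and monotonicity, PNS = p₁ − p₀.
PNS = 0.26883 − 0.15803 = 0.1108

PNS ≈ 0.1108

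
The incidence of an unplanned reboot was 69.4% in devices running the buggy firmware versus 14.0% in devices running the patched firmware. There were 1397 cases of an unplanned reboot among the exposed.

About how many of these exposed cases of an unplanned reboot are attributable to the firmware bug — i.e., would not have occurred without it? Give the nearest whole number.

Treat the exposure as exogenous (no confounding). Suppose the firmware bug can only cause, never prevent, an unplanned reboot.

p₁ = 0.694, p₀ = 0.14.
PN = (p₁ − p₀)/p₁ = (0.694 − 0.14) / 0.694 ≈ 0.79827.
Attributable cases ≈ PN × (exposed cases) = 0.79827 × 1397 ≈ 1115.18.

about 1115 cases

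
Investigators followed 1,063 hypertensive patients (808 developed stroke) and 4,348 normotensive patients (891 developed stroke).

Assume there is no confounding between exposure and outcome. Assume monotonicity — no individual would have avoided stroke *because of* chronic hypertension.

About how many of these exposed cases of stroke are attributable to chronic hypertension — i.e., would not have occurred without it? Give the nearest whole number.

p₁ = P(outcome | exposed) = 808/1063 = 0.76011
p₀ = P(outcome | unexposed) = 891/4348 = 0.20492
PN = (p₁ − p₀)/p₁ = (0.76011 − 0.20492) / 0.76011 ≈ 0.73041.
Attributable cases ≈ PN × (exposed cases) = 0.73041 × 808 ≈ 590.17.

about 590 cases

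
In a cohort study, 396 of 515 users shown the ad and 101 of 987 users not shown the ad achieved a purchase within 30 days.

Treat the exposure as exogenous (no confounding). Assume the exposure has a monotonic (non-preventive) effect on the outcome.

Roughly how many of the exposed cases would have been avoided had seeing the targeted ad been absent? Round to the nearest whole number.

about 343 cases

p₁ = P(outcome | exposed) = 396/515 = 0.76893
p₀ = P(outcome | unexposed) = 101/987 = 0.10233
PN = (p₁ − p₀)/p₁ = (0.76893 − 0.10233) / 0.76893 ≈ 0.86692.
Attributable cases ≈ PN × (exposed cases) = 0.86692 × 396 ≈ 343.30.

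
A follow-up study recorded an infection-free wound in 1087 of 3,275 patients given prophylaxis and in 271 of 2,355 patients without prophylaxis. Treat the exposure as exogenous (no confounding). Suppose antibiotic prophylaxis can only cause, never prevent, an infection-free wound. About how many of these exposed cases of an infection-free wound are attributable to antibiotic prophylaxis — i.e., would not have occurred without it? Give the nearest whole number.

about 710 cases

p₁ = P(outcome | exposed) = 1087/3275 = 0.33191
p₀ = P(outcome | unexposed) = 271/2355 = 0.11507
PN = (p₁ − p₀)/p₁ = (0.33191 − 0.11507) / 0.33191 ≈ 0.65329.
Attributable cases ≈ PN × (exposed cases) = 0.65329 × 1087 ≈ 710.13.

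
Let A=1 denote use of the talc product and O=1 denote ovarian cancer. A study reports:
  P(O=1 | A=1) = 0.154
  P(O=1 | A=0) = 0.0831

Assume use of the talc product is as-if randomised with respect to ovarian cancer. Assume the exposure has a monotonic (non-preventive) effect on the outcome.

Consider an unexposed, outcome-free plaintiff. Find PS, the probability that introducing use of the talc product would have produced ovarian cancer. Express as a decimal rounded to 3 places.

Let p₁ = 0.154, p₀ = 0.0831.
Under exogeneity and monotonicity, PS = (p₁ − p₀) / (1 − p₀).
PS = (0.154 − 0.0831) / (1 − 0.0831) = 0.0709 / 0.9169 ≈ 0.0773

PS ≈ 0.077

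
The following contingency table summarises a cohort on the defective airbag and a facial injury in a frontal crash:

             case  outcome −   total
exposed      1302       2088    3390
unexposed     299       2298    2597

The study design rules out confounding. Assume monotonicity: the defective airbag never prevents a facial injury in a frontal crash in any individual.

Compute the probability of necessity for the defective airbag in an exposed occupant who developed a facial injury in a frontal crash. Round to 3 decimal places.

p₁ = P(outcome | exposed) = 1302/3390 = 0.38407
p₀ = P(outcome | unexposed) = 299/2597 = 0.11513
Under exogeneity and monotonicity, PN = (p₁ − p₀) / p₁.
PN = (0.38407 − 0.11513) / 0.38407 = 0.26894 / 0.38407 ≈ 0.7002

PN ≈ 0.700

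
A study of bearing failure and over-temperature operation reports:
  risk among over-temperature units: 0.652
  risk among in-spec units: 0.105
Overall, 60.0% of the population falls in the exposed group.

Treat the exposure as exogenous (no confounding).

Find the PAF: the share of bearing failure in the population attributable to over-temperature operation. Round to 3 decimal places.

PAF ≈ 0.758

Let p₁ = 0.652, p₀ = 0.105.
Overall risk P(Y=1) = π·p₁ + (1−π)·p₀ = 0.6×0.652 + 0.4×0.105 = 0.4332.
Under exogeneity, PAF = [P(Y=1) − p₀] / P(Y=1).
PAF = (0.4332 − 0.105) / 0.4332 ≈ 0.7576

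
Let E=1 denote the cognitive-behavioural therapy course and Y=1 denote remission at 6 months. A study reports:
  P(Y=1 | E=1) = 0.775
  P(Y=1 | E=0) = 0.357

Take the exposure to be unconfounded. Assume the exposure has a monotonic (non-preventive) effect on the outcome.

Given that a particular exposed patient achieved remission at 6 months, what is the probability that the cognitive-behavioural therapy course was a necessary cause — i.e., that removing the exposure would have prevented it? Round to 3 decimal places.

PN ≈ 0.539

Let p₁ = 0.775, p₀ = 0.357.
Under exogeneity and monotonicity, PN = (p₁ − p₀) / p₁.
PN = (0.775 − 0.357) / 0.775 = 0.418 / 0.775 ≈ 0.5394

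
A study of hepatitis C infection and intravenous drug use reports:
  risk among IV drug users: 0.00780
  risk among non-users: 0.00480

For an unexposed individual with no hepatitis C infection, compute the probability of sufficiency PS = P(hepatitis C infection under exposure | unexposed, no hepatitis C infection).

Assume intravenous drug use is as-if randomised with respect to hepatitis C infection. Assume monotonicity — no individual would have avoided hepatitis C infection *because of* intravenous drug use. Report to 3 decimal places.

Let p₁ = 0.0078, p₀ = 0.0048.
Under exogeneity and monotonicity, PS = (p₁ − p₀) / (1 − p₀).
PS = (0.0078 − 0.0048) / (1 − 0.0048) = 0.003 / 0.9952 ≈ 0.0030

PS ≈ 0.003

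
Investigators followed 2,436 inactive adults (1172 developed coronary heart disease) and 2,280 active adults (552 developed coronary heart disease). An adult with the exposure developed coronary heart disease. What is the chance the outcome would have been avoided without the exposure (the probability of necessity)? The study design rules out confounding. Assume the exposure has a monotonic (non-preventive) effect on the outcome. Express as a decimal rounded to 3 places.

p₁ = P(outcome | exposed) = 1172/2436 = 0.48112
p₀ = P(outcome | unexposed) = 552/2280 = 0.24211
Under exogeneity and monotonicity, PN = (p₁ − p₀) / p₁.
PN = (0.48112 − 0.24211) / 0.48112 = 0.23901 / 0.48112 ≈ 0.4968

PN ≈ 0.497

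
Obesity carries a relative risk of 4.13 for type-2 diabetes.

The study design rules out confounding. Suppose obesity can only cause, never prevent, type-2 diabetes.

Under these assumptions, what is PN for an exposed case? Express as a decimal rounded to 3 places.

Under exogeneity and monotonicity, PN = (RR − 1) / RR = 1 − 1/RR.
PN = (4.13 − 1) / 4.13 = 3.13 / 4.13 ≈ 0.7579

PN ≈ 0.758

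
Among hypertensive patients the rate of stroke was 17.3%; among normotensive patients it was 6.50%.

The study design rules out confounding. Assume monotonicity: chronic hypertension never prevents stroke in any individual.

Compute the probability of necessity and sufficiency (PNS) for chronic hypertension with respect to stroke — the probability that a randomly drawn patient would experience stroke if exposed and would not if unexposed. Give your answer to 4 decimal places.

PNS ≈ 0.1080

p₁ = 0.173, p₀ = 0.065.
Under exogeneity and monotonicity, PNS = p₁ − p₀.
PNS = 0.173 − 0.065 = 0.108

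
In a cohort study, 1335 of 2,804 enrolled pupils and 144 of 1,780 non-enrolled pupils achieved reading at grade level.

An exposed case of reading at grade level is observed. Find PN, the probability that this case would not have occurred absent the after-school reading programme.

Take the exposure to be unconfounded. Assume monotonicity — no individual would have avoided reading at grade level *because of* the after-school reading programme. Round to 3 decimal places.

PN ≈ 0.830

p₁ = P(outcome | exposed) = 1335/2804 = 0.47611
p₀ = P(outcome | unexposed) = 144/1780 = 0.080899
Under exogeneity and monotonicity, PN = (p₁ − p₀) / p₁.
PN = (0.47611 − 0.080899) / 0.47611 = 0.39521 / 0.47611 ≈ 0.8301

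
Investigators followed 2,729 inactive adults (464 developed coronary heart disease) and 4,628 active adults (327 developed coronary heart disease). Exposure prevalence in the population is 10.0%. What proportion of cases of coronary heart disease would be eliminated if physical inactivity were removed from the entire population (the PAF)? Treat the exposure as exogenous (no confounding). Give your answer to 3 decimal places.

p₁ = P(outcome | exposed) = 464/2729 = 0.17003
p₀ = P(outcome | unexposed) = 327/4628 = 0.070657
Overall risk P(Y=1) = π·p₁ + (1−π)·p₀ = 0.1×0.17003 + 0.9×0.070657 = 0.080594.
Under exogeneity, PAF = [P(Y=1) − p₀] / P(Y=1).
PAF = (0.080594 − 0.070657) / 0.080594 ≈ 0.1233

PAF ≈ 0.123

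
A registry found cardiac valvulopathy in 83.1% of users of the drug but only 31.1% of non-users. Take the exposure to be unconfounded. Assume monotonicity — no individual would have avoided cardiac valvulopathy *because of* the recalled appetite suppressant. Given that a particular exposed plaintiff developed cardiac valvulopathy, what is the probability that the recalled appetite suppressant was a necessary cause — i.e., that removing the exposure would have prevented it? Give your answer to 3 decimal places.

p₁ = 0.831, p₀ = 0.311.
Under exogeneity and monotonicity, PN = (p₁ − p₀) / p₁.
PN = (0.831 − 0.311) / 0.831 = 0.52 / 0.831 ≈ 0.6258

PN ≈ 0.626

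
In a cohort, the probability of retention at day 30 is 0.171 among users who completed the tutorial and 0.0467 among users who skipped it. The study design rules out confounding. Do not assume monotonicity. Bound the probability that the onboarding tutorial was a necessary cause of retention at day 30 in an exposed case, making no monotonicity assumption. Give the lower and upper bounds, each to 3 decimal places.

0.727 ≤ PN ≤ 1.000

Let p₁ = 0.171, p₀ = 0.0467.
Under exogeneity alone the bounds on PN are max{0,(p₁−p₀)/p₁} ≤ PN ≤ min{1,(1−p₀)/p₁}.
  lower = (p₁ − p₀)/p₁ = 0.1243 / 0.171 ≈ 0.7269
  upper = min{1, (1 − p₀)/p₁} = 0.9533 / 0.171 ≈ 5.5749 → capped at 1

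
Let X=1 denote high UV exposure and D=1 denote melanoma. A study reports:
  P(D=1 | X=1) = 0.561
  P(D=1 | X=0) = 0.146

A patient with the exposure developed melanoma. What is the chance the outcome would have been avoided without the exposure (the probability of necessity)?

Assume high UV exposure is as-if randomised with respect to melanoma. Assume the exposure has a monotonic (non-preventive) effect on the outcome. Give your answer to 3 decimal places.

Let p₁ = 0.561, p₀ = 0.146.
Under exogeneity and monotonicity, PN = (p₁ − p₀) / p₁.
PN = (0.561 − 0.146) / 0.561 = 0.415 / 0.561 ≈ 0.7398

PN ≈ 0.740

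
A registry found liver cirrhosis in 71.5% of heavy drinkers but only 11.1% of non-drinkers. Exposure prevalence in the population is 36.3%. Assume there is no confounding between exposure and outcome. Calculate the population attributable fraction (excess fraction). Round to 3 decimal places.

p₁ = 0.715, p₀ = 0.111.
Overall risk P(Y=1) = π·p₁ + (1−π)·p₀ = 0.363×0.715 + 0.637×0.111 = 0.33025.
Under exogeneity, PAF = [P(Y=1) − p₀] / P(Y=1).
PAF = (0.33025 − 0.111) / 0.33025 ≈ 0.6639

PAF ≈ 0.664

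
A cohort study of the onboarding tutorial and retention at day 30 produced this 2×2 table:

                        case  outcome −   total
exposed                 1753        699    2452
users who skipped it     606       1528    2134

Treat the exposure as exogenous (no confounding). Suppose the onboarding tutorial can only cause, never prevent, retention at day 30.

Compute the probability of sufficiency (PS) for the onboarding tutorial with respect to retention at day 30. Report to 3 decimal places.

PS ≈ 0.602

p₁ = P(outcome | exposed) = 1753/2452 = 0.71493
p₀ = P(outcome | unexposed) = 606/2134 = 0.28397
Under exogeneity and monotonicity, PS = (p₁ − p₀) / (1 − p₀).
PS = (0.71493 − 0.28397) / (1 − 0.28397) = 0.43095 / 0.71603 ≈ 0.6019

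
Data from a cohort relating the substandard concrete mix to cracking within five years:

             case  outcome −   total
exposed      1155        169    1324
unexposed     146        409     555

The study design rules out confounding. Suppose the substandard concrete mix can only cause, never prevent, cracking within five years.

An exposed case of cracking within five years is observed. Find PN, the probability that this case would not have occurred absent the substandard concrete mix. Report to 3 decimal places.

p₁ = P(outcome | exposed) = 1155/1324 = 0.87236
p₀ = P(outcome | unexposed) = 146/555 = 0.26306
Under exogeneity and monotonicity, PN = (p₁ − p₀)/p₁.
PN = (0.87236 − 0.26306) / 0.87236 ≈ 0.6984

PN ≈ 0.698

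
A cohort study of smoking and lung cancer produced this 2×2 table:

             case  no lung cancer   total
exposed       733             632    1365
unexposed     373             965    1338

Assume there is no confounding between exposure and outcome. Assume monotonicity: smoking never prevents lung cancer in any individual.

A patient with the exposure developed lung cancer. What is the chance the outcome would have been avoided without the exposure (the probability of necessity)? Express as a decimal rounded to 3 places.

PN ≈ 0.481

p₁ = P(outcome | exposed) = 733/1365 = 0.537
p₀ = P(outcome | unexposed) = 373/1338 = 0.27877
Under exogeneity and monotonicity, PN = (p₁ − p₀) / p₁.
PN = (0.537 − 0.27877) / 0.537 = 0.25822 / 0.537 ≈ 0.4809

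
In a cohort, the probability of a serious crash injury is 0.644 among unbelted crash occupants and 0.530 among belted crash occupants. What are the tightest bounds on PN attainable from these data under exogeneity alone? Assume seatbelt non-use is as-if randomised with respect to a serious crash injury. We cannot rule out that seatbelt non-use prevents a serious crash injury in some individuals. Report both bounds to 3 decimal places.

Let p₁ = 0.644, p₀ = 0.53.
Under exogeneity alone the bounds on PN are max{0,(p₁−p₀)/p₁} ≤ PN ≤ min{1,(1−p₀)/p₁}.
  lower = (p₁ − p₀)/p₁ = 0.114 / 0.644 ≈ 0.1770
  upper = min{1, (1 − p₀)/p₁} = 0.47 / 0.644 ≈ 0.7298

0.177 ≤ PN ≤ 0.730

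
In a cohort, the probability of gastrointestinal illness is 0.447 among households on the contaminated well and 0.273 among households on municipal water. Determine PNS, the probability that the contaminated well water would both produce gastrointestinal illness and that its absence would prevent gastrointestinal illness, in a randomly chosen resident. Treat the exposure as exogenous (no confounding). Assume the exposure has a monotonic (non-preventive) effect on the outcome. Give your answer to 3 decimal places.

PNS ≈ 0.174

Let p₁ = 0.447, p₀ = 0.273.
Under exogeneity and monotonicity, PNS = p₁ − p₀.
PNS = 0.447 − 0.273 = 0.174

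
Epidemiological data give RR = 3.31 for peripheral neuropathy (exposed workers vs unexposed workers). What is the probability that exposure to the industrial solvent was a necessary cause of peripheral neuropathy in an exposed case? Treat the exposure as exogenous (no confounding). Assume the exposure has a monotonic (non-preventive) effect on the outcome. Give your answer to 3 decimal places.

Under exogeneity and monotonicity, PN = (RR − 1) / RR = 1 − 1/RR.
PN = (3.31 − 1) / 3.31 = 2.31 / 3.31 ≈ 0.6979

PN ≈ 0.698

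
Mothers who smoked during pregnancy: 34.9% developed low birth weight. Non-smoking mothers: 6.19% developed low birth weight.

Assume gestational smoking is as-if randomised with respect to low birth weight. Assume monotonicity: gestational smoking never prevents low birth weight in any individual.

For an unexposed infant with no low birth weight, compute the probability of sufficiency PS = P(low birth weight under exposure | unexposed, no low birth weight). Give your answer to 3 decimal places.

p₁ = 0.349, p₀ = 0.0619.
Under exogeneity and monotonicity, PS = (p₁ − p₀) / (1 − p₀).
PS = (0.349 − 0.0619) / (1 − 0.0619) = 0.2871 / 0.9381 ≈ 0.3060

PS ≈ 0.306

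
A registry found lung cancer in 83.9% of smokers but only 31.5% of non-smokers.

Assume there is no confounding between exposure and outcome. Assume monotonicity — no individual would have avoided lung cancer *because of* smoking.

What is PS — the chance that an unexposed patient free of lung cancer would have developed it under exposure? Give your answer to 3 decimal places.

p₁ = 0.839, p₀ = 0.315.
Under exogeneity and monotonicity, PS = (p₁ − p₀) / (1 − p₀).
PS = (0.839 − 0.315) / (1 − 0.315) = 0.524 / 0.685 ≈ 0.7650

PS ≈ 0.765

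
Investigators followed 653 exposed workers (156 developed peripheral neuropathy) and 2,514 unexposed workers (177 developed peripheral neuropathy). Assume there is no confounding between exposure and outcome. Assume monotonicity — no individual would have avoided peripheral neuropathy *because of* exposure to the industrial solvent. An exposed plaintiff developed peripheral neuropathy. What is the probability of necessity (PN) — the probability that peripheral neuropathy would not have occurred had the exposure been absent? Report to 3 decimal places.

p₁ = P(outcome | exposed) = 156/653 = 0.2389
p₀ = P(outcome | unexposed) = 177/2514 = 0.070406
Under exogeneity and monotonicity, PN = (p₁ − p₀) / p₁.
PN = (0.2389 − 0.070406) / 0.2389 = 0.16849 / 0.2389 ≈ 0.7053

PN ≈ 0.705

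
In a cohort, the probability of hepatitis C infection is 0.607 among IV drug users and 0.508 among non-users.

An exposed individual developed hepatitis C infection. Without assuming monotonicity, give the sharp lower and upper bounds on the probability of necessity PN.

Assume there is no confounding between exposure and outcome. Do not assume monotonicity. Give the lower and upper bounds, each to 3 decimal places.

0.163 ≤ PN ≤ 0.811

Let p₁ = 0.607, p₀ = 0.508.
Under exogeneity alone the bounds on PN are max{0,(p₁−p₀)/p₁} ≤ PN ≤ min{1,(1−p₀)/p₁}.
  lower = (p₁ − p₀)/p₁ = 0.099 / 0.607 ≈ 0.1631
  upper = min{1, (1 − p₀)/p₁} = 0.492 / 0.607 ≈ 0.8105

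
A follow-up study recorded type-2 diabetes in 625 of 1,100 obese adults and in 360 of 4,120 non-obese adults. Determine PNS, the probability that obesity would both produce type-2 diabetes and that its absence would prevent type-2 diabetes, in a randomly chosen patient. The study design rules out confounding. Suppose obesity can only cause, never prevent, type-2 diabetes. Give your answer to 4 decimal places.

PNS ≈ 0.4808

p₁ = P(outcome | exposed) = 625/1100 = 0.56818
p₀ = P(outcome | unexposed) = 360/4120 = 0.087379
Under exogeneity and monotonicity, PNS = p₁ − p₀.
PNS = 0.56818 − 0.087379 = 0.4808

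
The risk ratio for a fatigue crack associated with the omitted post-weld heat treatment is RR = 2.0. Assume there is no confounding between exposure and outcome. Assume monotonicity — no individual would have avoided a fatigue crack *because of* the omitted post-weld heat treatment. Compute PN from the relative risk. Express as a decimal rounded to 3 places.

PN ≈ 0.500

Under exogeneity and monotonicity, PN = (RR − 1) / RR = 1 − 1/RR.
PN = (2.0 − 1) / 2.0 = 1 / 2.0 ≈ 0.5000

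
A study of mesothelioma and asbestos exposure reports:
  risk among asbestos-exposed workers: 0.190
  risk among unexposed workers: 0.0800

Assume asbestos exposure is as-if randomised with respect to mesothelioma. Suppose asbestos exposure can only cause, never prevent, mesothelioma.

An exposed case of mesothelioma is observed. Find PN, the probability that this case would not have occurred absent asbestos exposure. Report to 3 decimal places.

Let p₁ = 0.19, p₀ = 0.08.
Under exogeneity and monotonicity, PN = (p₁ − p₀) / p₁.
PN = (0.19 − 0.08) / 0.19 = 0.11 / 0.19 ≈ 0.5789

PN ≈ 0.579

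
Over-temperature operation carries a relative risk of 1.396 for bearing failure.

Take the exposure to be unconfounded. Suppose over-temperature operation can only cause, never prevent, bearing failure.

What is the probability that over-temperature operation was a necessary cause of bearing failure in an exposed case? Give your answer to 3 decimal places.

Under exogeneity and monotonicity, PN = (RR − 1) / RR = 1 − 1/RR.
PN = (1.396 − 1) / 1.396 = 0.396 / 1.396 ≈ 0.2837

PN ≈ 0.284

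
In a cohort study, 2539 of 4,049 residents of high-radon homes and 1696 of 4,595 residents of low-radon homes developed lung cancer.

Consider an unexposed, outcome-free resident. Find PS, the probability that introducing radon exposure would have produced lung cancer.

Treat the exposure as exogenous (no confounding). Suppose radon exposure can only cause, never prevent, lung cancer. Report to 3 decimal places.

p₁ = P(outcome | exposed) = 2539/4049 = 0.62707
p₀ = P(outcome | unexposed) = 1696/4595 = 0.3691
Under exogeneity and monotonicity, PS = (p₁ − p₀) / (1 − p₀).
PS = (0.62707 − 0.3691) / (1 − 0.3691) = 0.25797 / 0.6309 ≈ 0.4089

PS ≈ 0.409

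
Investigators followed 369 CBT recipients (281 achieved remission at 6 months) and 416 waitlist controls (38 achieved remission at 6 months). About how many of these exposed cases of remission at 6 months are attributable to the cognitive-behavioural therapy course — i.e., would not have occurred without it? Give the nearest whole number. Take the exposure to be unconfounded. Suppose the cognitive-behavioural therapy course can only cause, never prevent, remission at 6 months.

p₁ = P(outcome | exposed) = 281/369 = 0.76152
p₀ = P(outcome | unexposed) = 38/416 = 0.091346
PN = (p₁ − p₀)/p₁ = (0.76152 − 0.091346) / 0.76152 ≈ 0.88005.
Attributable cases ≈ PN × (exposed cases) = 0.88005 × 281 ≈ 247.29.

about 247 cases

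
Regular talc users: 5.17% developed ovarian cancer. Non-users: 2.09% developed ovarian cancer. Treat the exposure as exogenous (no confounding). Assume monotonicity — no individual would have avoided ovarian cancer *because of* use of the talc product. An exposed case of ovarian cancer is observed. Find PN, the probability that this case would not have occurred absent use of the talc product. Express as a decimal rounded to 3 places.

p₁ = 0.0517, p₀ = 0.0209.
Under exogeneity and monotonicity, PN = (p₁ − p₀) / p₁.
PN = (0.0517 − 0.0209) / 0.0517 = 0.0308 / 0.0517 ≈ 0.5957

PN ≈ 0.596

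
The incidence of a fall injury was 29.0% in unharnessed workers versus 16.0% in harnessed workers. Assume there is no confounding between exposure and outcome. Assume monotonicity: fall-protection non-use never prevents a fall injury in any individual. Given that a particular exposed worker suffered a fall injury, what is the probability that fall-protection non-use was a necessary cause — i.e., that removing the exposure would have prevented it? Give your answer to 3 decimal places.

PN ≈ 0.448

p₁ = 0.29, p₀ = 0.16.
Under exogeneity and monotonicity, PN = (p₁ − p₀) / p₁.
PN = (0.29 − 0.16) / 0.29 = 0.13 / 0.29 ≈ 0.4483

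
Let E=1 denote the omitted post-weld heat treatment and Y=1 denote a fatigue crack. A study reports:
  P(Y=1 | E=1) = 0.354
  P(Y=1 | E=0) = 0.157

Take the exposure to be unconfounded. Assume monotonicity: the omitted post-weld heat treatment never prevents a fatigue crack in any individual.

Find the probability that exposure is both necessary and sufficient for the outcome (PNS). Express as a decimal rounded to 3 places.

Let p₁ = 0.354, p₀ = 0.157.
Under exogeneity and monotonicity, PNS = p₁ − p₀.
PNS = 0.354 − 0.157 = 0.197

PNS ≈ 0.197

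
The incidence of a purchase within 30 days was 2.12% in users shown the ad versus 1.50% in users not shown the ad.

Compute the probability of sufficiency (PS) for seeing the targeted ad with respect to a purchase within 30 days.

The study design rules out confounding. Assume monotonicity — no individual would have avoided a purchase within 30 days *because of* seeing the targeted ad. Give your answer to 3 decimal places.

PS ≈ 0.006

p₁ = 0.0212, p₀ = 0.015.
Under exogeneity and monotonicity, PS = (p₁ − p₀) / (1 − p₀).
PS = (0.0212 − 0.015) / (1 − 0.015) = 0.0062 / 0.985 ≈ 0.0063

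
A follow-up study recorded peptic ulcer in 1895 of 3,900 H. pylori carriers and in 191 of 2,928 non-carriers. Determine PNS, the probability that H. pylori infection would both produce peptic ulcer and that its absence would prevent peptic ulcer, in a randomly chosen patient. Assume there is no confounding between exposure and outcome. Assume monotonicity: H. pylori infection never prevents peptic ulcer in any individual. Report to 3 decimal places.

p₁ = P(outcome | exposed) = 1895/3900 = 0.4859
p₀ = P(outcome | unexposed) = 191/2928 = 0.065232
Under exogeneity and monotonicity, PNS = p₁ − p₀.
PNS = 0.4859 − 0.065232 = 0.42067

PNS ≈ 0.421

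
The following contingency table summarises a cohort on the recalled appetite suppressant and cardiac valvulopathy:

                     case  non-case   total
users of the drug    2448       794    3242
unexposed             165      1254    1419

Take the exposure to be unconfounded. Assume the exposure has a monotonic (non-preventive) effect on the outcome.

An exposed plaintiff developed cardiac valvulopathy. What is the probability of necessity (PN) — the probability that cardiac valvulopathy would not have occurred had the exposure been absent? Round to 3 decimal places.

p₁ = P(outcome | exposed) = 2448/3242 = 0.75509
p₀ = P(outcome | unexposed) = 165/1419 = 0.11628
Under exogeneity and monotonicity, PN = (p₁ − p₀) / p₁.
PN = (0.75509 − 0.11628) / 0.75509 = 0.63881 / 0.75509 ≈ 0.8460

PN ≈ 0.846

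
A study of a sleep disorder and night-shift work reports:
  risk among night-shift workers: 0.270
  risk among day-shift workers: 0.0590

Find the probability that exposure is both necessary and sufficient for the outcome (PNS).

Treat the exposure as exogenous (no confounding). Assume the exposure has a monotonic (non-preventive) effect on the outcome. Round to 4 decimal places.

PNS ≈ 0.2110

Let p₁ = 0.27, p₀ = 0.059.
Under exogeneity and monotonicity, PNS = p₁ − p₀.
PNS = 0.27 − 0.059 = 0.211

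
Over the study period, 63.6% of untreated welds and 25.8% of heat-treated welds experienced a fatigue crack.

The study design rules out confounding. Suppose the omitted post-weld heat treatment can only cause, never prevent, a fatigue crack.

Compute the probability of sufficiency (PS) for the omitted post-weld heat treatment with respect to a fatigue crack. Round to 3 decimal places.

PS ≈ 0.509

p₁ = 0.636, p₀ = 0.258.
Under exogeneity and monotonicity, PS = (p₁ − p₀) / (1 − p₀).
PS = (0.636 − 0.258) / (1 − 0.258) = 0.378 / 0.742 ≈ 0.5094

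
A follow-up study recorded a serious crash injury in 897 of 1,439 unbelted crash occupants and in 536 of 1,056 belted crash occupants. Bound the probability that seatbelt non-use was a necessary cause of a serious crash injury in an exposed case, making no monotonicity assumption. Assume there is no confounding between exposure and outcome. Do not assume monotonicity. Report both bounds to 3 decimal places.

0.186 ≤ PN ≤ 0.790

p₁ = P(outcome | exposed) = 897/1439 = 0.62335
p₀ = P(outcome | unexposed) = 536/1056 = 0.50758
Under exogeneity alone the bounds on PN are max{0,(p₁−p₀)/p₁} ≤ PN ≤ min{1,(1−p₀)/p₁}.
  lower = (p₁ − p₀)/p₁ = 0.11577 / 0.62335 ≈ 0.1857
  upper = min{1, (1 − p₀)/p₁} = 0.49242 / 0.62335 ≈ 0.7900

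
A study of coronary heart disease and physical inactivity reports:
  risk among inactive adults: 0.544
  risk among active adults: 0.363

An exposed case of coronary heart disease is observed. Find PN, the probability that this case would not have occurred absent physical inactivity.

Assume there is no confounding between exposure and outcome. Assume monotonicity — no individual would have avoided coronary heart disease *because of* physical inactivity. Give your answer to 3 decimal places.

Let p₁ = 0.544, p₀ = 0.363.
Under exogeneity and monotonicity, PN = (p₁ − p₀) / p₁.
PN = (0.544 − 0.363) / 0.544 = 0.181 / 0.544 ≈ 0.3327

PN ≈ 0.333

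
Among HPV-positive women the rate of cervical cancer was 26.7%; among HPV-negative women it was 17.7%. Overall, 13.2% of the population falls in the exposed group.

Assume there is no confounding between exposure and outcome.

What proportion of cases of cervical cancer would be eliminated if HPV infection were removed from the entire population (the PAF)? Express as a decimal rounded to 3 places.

PAF ≈ 0.063

p₁ = 0.267, p₀ = 0.177.
Overall risk P(Y=1) = π·p₁ + (1−π)·p₀ = 0.132×0.267 + 0.868×0.177 = 0.18888.
Under exogeneity, PAF = [P(Y=1) − p₀] / P(Y=1).
PAF = (0.18888 − 0.177) / 0.18888 ≈ 0.0629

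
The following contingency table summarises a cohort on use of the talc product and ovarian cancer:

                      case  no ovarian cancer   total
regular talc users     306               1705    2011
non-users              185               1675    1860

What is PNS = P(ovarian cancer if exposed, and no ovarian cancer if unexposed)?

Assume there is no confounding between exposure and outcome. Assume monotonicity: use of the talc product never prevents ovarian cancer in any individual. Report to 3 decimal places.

PNS ≈ 0.053

p₁ = P(outcome | exposed) = 306/2011 = 0.15216
p₀ = P(outcome | unexposed) = 185/1860 = 0.099462
Under exogeneity and monotonicity, PNS = p₁ − p₀.
PNS = 0.15216 − 0.099462 = 0.052701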